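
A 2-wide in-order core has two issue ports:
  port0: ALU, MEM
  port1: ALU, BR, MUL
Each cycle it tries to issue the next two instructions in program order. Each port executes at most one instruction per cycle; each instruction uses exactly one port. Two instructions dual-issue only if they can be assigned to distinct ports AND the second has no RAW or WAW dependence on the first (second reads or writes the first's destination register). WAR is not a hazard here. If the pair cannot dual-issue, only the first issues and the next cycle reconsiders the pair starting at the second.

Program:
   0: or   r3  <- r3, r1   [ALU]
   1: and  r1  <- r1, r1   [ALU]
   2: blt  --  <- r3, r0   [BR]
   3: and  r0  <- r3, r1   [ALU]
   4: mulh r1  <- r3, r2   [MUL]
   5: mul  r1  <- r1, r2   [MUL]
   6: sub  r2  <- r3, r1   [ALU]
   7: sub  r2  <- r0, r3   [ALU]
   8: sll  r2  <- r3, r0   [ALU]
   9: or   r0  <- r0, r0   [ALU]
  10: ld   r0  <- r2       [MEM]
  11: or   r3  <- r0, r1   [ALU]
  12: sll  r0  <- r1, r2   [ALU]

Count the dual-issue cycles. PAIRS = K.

PAIRS = 4

c0: i0/i1 or+and  dual
c1: i2/i3 blt+and  dual
c2: i4 mulh  no-port MUL/MUL
c3: i5 mul  RAW r1
c4: i6 sub  WAW r2
c5: i7 sub  WAW r2
c6: i8/i9 sll+or  dual
c7: i10 ld  RAW r0
c8: i11/i12 or+sll  dual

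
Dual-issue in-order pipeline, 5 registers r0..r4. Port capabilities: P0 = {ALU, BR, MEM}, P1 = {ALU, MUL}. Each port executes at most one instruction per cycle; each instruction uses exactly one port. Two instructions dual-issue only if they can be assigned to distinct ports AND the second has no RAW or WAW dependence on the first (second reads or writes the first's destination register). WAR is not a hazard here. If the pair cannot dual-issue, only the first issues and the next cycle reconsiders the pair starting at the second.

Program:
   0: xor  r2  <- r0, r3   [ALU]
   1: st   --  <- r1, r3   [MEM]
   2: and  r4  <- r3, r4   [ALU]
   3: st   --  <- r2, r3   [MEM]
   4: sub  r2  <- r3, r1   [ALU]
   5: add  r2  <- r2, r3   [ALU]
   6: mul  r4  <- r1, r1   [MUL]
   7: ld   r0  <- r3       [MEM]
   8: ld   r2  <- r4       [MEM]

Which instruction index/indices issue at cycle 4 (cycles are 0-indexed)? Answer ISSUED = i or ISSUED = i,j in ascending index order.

#0 head=0: xor.ALU+st.MEM i0+i1 pair
#1 head=2: and.ALU+st.MEM i2+i3 pair
#2 head=4: sub.ALU i4 RAW+WAW r2
#3 head=5: add.ALU+mul.MUL i5+i6 pair
#4 head=7: ld.MEM i7 no-port MEM/MEM
#5 head=8: ld.MEM i8 tail

ISSUED = 7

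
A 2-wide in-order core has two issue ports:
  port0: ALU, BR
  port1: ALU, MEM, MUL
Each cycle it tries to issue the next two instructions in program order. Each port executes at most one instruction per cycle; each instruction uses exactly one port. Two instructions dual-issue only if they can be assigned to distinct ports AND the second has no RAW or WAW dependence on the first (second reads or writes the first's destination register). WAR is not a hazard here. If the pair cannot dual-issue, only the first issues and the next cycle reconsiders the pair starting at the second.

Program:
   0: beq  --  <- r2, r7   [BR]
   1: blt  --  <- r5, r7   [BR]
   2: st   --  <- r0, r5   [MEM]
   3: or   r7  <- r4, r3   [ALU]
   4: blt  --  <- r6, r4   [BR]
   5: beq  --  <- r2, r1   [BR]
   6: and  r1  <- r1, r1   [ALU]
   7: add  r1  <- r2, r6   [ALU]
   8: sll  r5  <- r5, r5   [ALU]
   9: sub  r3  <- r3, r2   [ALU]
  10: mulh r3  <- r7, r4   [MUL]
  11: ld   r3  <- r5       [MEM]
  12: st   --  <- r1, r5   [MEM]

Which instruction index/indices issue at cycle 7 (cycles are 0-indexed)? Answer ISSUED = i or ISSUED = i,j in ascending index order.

ISSUED = 11

t=0 i0:beq.BR ; no-port BR/BR
t=1 i1+i2:blt.BR st.MEM ; 2-wide
t=2 i3+i4:or.ALU blt.BR ; 2-wide
t=3 i5+i6:beq.BR and.ALU ; 2-wide
t=4 i7+i8:add.ALU sll.ALU ; 2-wide
t=5 i9:sub.ALU ; WAW r3
t=6 i10:mulh.MUL ; no-port MUL/MEM
t=7 i11:ld.MEM ; no-port MEM/MEM
t=8 i12:st.MEM ; tail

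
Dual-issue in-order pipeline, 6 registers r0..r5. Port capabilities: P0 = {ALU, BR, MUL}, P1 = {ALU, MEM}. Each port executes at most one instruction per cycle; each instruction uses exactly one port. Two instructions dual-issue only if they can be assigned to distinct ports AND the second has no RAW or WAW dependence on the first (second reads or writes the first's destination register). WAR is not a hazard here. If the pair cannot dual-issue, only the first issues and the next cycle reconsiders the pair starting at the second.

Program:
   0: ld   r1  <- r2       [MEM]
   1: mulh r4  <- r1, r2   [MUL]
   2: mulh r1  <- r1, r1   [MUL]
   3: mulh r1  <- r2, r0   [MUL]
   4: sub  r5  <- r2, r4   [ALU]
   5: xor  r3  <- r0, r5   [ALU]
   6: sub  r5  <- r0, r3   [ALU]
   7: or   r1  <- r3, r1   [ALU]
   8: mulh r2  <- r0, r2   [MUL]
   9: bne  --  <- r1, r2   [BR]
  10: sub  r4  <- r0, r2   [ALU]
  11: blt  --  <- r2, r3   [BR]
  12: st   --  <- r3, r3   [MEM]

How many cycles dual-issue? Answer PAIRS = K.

#0 head=0: ld i0 RAW r1
#1 head=1: mulh i1 no-port MUL/MUL
#2 head=2: mulh i2 no-port MUL/MUL
#3 head=3: mulh+sub i3+i4 2-wide
#4 head=5: xor i5 RAW r3
#5 head=6: sub+or i6+i7 2-wide
#6 head=8: mulh i8 no-port MUL/BR
#7 head=9: bne+sub i9+i10 2-wide
#8 head=11: blt+st i11+i12 2-wide

PAIRS = 4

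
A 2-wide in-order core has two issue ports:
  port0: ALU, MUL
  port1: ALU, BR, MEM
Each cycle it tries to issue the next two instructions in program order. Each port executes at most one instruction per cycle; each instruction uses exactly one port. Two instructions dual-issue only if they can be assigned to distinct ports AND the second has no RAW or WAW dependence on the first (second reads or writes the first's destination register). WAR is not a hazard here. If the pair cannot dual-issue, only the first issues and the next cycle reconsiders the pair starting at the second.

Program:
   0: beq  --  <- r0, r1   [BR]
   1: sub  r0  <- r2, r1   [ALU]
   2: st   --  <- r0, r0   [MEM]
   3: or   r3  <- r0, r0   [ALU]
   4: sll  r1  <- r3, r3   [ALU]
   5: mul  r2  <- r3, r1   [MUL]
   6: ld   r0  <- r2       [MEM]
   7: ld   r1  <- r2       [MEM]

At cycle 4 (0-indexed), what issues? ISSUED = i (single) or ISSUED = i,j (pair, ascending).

0. beq;sub @i0,i1  | 2-wide
1. st;or @i2,i3  | 2-wide
2. sll @i4  | RAW r1
3. mul @i5  | RAW r2
4. ld @i6  | no-port MEM/MEM
5. ld @i7  | tail

ISSUED = 6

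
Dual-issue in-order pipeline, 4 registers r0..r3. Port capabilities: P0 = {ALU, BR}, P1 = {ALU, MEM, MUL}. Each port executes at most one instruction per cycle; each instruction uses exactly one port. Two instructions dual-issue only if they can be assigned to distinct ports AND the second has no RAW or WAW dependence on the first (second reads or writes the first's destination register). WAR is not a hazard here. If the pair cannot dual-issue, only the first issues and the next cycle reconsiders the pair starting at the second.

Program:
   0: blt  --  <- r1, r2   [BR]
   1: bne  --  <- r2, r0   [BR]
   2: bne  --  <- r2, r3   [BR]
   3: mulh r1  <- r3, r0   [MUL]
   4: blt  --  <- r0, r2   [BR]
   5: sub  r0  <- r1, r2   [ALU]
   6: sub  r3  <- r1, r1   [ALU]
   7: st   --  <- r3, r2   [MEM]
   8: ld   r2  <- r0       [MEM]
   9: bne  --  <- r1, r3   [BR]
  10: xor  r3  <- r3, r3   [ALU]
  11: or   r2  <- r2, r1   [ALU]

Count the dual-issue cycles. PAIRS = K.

PAIRS = 4

[0] i0  blt  -- no-port BR/BR
[1] i1  bne  -- no-port BR/BR
[2] i2/i3  bne;mulh  -- 2-wide
[3] i4/i5  blt;sub  -- 2-wide
[4] i6  sub  -- RAW r3
[5] i7  st  -- no-port MEM/MEM
[6] i8/i9  ld;bne  -- 2-wide
[7] i10/i11  xor;or  -- 2-wide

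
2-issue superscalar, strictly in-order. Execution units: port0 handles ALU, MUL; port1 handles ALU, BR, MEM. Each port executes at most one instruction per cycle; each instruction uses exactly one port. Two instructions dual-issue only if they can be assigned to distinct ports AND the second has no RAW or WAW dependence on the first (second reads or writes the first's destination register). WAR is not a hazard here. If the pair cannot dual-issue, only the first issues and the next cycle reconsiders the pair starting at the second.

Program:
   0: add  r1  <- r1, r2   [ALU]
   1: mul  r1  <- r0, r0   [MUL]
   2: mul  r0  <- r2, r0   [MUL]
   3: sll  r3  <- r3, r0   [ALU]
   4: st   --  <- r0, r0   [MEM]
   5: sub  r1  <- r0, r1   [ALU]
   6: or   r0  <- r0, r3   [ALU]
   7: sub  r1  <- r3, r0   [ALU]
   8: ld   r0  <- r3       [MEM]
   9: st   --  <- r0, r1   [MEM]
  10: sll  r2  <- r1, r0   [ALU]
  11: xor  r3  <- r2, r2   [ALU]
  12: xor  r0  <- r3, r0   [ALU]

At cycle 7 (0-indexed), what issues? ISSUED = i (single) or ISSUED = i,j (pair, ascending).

t=0 i0:add ; WAW r1
t=1 i1:mul ; no-port MUL/MUL
t=2 i2:mul ; RAW r0
t=3 i3+i4:sll+st ; pair
t=4 i5+i6:sub+or ; pair
t=5 i7+i8:sub+ld ; pair
t=6 i9+i10:st+sll ; pair
t=7 i11:xor ; RAW r3
t=8 i12:xor ; tail

ISSUED = 11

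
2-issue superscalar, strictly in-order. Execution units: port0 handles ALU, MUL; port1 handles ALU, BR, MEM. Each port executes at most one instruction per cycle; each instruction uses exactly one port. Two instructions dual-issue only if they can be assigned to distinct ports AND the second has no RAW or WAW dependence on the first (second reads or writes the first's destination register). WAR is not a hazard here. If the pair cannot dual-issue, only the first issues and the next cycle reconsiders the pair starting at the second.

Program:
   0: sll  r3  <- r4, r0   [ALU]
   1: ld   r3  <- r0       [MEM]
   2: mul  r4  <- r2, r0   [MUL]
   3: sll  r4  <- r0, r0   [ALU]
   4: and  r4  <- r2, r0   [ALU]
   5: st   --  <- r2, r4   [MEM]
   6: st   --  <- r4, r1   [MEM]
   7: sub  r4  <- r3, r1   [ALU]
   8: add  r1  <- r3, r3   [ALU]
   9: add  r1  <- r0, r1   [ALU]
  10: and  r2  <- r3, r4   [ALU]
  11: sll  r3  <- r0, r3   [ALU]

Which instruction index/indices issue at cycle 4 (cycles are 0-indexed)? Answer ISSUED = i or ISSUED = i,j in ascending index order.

  cy0 -> i0 (sll) WAW r3
  cy1 -> i1+i2 (ld;mul) pair
  cy2 -> i3 (sll) WAW r4
  cy3 -> i4 (and) RAW r4
  cy4 -> i5 (st) no-port MEM/MEM
  cy5 -> i6+i7 (st;sub) pair
  cy6 -> i8 (add) RAW+WAW r1
  cy7 -> i9+i10 (add;and) pair
  cy8 -> i11 (sll) tail

ISSUED = 5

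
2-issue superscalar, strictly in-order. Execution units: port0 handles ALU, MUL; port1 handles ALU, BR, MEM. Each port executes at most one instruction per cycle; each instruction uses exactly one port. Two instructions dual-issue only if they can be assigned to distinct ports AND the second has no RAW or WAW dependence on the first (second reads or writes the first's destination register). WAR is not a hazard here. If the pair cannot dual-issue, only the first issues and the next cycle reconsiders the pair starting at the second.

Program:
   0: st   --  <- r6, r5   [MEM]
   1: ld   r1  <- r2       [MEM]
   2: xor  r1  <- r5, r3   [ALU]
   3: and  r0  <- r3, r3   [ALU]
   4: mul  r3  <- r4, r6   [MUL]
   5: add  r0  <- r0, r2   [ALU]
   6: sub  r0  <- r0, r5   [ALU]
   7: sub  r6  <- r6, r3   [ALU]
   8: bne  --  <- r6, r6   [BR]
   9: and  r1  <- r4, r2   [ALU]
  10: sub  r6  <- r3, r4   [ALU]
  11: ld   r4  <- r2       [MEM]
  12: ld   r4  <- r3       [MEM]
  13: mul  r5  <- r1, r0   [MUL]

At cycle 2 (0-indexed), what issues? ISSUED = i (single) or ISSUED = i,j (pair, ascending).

ISSUED = 2,3

t=0 i0:st ; no-port MEM/MEM
t=1 i1:ld ; WAW r1
t=2 i2,i3:xor and ; pair
t=3 i4,i5:mul add ; pair
t=4 i6,i7:sub sub ; pair
t=5 i8,i9:bne and ; pair
t=6 i10,i11:sub ld ; pair
t=7 i12,i13:ld mul ; pair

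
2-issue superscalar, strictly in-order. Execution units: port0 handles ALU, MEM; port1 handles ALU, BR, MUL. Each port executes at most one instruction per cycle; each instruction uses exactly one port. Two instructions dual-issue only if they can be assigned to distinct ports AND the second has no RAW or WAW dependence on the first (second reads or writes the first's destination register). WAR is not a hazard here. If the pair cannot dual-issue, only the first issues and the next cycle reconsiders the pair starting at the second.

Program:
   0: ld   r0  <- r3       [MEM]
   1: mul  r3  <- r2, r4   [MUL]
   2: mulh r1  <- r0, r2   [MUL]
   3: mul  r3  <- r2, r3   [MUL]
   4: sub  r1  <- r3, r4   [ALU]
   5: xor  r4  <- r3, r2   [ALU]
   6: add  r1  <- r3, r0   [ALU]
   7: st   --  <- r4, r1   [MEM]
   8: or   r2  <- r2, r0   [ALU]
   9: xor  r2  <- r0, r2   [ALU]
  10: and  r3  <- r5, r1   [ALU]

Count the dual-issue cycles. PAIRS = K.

PAIRS = 4

t=0 i0+i1:ld/mul ; 2-wide
t=1 i2:mulh ; no-port MUL/MUL
t=2 i3:mul ; RAW r3
t=3 i4+i5:sub/xor ; 2-wide
t=4 i6:add ; RAW r1
t=5 i7+i8:st/or ; 2-wide
t=6 i9+i10:xor/and ; 2-wide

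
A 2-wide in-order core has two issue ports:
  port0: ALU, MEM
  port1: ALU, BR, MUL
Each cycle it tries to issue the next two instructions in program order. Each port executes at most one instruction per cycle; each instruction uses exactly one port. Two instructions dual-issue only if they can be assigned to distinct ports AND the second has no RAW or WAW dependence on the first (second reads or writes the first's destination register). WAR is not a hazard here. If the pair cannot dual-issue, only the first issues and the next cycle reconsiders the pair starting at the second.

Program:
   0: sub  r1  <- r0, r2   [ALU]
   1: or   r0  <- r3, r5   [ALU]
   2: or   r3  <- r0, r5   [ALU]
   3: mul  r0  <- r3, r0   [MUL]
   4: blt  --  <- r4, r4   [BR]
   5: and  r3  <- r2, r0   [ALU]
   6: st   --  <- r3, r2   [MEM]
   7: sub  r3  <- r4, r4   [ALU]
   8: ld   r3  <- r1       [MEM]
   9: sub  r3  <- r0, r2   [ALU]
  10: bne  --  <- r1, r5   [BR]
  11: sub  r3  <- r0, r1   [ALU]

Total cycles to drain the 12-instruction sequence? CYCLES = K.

CYCLES = 8

#0 head=0: sub.ALU/or.ALU i0,i1 dual
#1 head=2: or.ALU i2 RAW r3
#2 head=3: mul.MUL i3 no-port MUL/BR
#3 head=4: blt.BR/and.ALU i4,i5 dual
#4 head=6: st.MEM/sub.ALU i6,i7 dual
#5 head=8: ld.MEM i8 WAW r3
#6 head=9: sub.ALU/bne.BR i9,i10 dual
#7 head=11: sub.ALU i11 tail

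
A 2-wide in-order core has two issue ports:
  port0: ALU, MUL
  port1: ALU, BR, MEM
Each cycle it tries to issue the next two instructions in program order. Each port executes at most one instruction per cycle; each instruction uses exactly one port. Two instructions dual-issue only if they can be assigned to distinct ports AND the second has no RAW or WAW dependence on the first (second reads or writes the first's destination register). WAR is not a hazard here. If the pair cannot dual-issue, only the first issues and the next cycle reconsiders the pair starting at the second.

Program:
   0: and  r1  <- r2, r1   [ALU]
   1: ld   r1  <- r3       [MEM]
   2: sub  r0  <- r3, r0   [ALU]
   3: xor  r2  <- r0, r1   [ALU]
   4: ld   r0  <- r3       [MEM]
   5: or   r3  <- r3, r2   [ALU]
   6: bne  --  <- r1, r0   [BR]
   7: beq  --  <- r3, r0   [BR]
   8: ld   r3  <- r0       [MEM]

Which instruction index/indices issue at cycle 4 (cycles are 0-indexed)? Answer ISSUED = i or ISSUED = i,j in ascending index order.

ISSUED = 7

#0 head=0: and i0 WAW r1
#1 head=1: ld+sub i1+i2 dual
#2 head=3: xor+ld i3+i4 dual
#3 head=5: or+bne i5+i6 dual
#4 head=7: beq i7 no-port BR/MEM
#5 head=8: ld i8 tail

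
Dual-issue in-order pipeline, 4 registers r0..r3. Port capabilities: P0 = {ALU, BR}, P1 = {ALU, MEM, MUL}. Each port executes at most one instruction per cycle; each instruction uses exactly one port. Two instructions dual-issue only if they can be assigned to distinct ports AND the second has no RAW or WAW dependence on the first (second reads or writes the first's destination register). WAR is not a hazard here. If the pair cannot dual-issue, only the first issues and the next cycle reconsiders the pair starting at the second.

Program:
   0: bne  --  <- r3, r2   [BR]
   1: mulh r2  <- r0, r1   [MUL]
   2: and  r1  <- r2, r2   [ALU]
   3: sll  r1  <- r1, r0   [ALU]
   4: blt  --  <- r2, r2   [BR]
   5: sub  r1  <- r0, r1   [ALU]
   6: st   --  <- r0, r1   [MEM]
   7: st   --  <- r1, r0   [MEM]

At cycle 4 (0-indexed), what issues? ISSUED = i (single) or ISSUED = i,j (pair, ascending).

ISSUED = 6

#0 head=0: bne mulh i0/i1 2-wide
#1 head=2: and i2 RAW+WAW r1
#2 head=3: sll blt i3/i4 2-wide
#3 head=5: sub i5 RAW r1
#4 head=6: st i6 no-port MEM/MEM
#5 head=7: st i7 tail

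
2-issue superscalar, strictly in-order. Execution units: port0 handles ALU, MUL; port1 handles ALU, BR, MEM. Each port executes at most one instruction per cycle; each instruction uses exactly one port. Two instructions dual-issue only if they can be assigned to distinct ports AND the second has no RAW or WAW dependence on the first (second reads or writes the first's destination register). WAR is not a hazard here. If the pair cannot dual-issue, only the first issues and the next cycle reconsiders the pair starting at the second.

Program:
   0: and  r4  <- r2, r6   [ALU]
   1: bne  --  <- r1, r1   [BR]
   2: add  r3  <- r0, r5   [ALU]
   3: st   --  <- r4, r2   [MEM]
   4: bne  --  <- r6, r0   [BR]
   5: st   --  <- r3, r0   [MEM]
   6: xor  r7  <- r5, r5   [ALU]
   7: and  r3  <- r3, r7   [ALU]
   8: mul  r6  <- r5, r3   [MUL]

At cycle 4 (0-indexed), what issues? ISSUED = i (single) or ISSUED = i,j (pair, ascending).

ISSUED = 7

t=0 i0&i1:and.ALU+bne.BR ; dual
t=1 i2&i3:add.ALU+st.MEM ; dual
t=2 i4:bne.BR ; no-port BR/MEM
t=3 i5&i6:st.MEM+xor.ALU ; dual
t=4 i7:and.ALU ; RAW r3
t=5 i8:mul.MUL ; tail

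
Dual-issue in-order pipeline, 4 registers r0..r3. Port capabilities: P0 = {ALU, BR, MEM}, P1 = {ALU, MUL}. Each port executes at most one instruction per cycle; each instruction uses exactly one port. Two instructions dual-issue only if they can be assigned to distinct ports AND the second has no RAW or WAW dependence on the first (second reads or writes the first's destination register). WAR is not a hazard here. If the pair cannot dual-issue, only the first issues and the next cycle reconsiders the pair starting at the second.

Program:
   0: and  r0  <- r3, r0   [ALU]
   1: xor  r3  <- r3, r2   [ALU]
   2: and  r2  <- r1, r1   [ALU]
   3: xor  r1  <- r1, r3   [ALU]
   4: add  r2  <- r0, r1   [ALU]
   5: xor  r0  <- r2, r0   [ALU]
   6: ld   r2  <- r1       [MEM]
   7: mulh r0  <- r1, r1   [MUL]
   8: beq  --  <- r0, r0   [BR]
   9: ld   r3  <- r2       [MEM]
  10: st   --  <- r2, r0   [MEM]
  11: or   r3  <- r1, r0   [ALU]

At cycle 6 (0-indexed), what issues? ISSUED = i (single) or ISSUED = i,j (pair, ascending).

t=0 i0+i1:and.ALU/xor.ALU ; dual
t=1 i2+i3:and.ALU/xor.ALU ; dual
t=2 i4:add.ALU ; RAW r2
t=3 i5+i6:xor.ALU/ld.MEM ; dual
t=4 i7:mulh.MUL ; RAW r0
t=5 i8:beq.BR ; no-port BR/MEM
t=6 i9:ld.MEM ; no-port MEM/MEM
t=7 i10+i11:st.MEM/or.ALU ; dual

ISSUED = 9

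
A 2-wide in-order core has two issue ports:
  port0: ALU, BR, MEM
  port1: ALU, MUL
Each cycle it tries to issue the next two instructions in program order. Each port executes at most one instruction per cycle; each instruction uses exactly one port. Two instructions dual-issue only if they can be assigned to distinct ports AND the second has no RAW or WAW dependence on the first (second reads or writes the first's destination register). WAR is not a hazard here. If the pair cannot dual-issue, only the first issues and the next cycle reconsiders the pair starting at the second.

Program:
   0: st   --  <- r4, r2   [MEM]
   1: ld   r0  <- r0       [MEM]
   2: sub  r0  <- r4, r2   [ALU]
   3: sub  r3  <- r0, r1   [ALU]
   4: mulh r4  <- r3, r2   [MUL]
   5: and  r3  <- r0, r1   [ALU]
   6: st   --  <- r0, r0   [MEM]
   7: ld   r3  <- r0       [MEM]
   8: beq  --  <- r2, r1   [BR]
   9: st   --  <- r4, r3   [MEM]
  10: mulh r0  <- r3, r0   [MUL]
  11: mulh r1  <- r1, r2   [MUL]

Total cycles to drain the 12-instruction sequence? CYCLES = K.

CYCLES = 10

0. st @i0  | no-port MEM/MEM
1. ld @i1  | WAW r0
2. sub @i2  | RAW r0
3. sub @i3  | RAW r3
4. mulh+and @i4+i5  | 2-wide
5. st @i6  | no-port MEM/MEM
6. ld @i7  | no-port MEM/BR
7. beq @i8  | no-port BR/MEM
8. st+mulh @i9+i10  | 2-wide
9. mulh @i11  | tail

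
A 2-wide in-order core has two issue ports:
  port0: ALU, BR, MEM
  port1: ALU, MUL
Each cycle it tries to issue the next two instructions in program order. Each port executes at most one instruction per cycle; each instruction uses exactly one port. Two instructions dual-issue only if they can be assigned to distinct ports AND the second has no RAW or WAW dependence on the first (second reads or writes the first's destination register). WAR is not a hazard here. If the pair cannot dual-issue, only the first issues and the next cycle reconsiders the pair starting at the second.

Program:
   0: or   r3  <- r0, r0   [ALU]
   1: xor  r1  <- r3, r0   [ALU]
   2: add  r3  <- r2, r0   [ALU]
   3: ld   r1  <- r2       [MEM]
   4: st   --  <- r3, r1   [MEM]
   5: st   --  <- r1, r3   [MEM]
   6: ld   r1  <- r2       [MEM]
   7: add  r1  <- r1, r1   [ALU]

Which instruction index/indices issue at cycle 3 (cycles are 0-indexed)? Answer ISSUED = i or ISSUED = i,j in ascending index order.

[0] i0  or  -- RAW r3
[1] i1+i2  xor+add  -- dual
[2] i3  ld  -- no-port MEM/MEM
[3] i4  st  -- no-port MEM/MEM
[4] i5  st  -- no-port MEM/MEM
[5] i6  ld  -- RAW+WAW r1
[6] i7  add  -- tail

ISSUED = 4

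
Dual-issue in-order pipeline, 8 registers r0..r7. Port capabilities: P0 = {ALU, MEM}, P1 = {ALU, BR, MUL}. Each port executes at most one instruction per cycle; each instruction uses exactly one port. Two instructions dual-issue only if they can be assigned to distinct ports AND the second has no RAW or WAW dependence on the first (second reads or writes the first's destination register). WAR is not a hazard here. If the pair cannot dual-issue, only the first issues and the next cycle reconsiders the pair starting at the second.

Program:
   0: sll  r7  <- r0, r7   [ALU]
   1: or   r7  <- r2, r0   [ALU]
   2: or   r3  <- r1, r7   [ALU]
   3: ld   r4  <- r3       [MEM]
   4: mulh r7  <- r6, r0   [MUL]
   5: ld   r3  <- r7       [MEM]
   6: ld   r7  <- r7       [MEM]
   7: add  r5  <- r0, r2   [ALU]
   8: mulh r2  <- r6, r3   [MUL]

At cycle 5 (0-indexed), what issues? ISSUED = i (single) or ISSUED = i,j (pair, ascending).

c0: i0 sll  WAW r7
c1: i1 or  RAW r7
c2: i2 or  RAW r3
c3: i3,i4 ld/mulh  2-wide
c4: i5 ld  no-port MEM/MEM
c5: i6,i7 ld/add  2-wide
c6: i8 mulh  tail

ISSUED = 6,7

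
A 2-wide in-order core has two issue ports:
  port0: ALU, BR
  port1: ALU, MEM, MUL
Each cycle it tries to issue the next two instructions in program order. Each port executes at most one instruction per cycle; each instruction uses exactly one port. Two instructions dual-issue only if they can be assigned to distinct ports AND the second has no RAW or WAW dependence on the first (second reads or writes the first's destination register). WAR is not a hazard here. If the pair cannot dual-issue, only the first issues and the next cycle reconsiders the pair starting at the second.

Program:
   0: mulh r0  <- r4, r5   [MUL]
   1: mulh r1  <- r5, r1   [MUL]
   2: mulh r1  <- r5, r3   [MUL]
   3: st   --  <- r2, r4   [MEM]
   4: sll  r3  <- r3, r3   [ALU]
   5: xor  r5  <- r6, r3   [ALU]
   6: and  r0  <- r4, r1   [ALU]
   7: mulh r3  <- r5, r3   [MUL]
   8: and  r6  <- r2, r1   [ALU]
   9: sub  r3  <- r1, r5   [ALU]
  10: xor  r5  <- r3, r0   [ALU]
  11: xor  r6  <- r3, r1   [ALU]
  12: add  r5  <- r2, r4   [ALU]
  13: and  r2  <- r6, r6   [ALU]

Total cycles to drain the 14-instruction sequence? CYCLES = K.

0. mulh @i0  | no-port MUL/MUL
1. mulh @i1  | no-port MUL/MUL
2. mulh @i2  | no-port MUL/MEM
3. st/sll @i3/i4  | 2-wide
4. xor/and @i5/i6  | 2-wide
5. mulh/and @i7/i8  | 2-wide
6. sub @i9  | RAW r3
7. xor/xor @i10/i11  | 2-wide
8. add/and @i12/i13  | 2-wide

CYCLES = 9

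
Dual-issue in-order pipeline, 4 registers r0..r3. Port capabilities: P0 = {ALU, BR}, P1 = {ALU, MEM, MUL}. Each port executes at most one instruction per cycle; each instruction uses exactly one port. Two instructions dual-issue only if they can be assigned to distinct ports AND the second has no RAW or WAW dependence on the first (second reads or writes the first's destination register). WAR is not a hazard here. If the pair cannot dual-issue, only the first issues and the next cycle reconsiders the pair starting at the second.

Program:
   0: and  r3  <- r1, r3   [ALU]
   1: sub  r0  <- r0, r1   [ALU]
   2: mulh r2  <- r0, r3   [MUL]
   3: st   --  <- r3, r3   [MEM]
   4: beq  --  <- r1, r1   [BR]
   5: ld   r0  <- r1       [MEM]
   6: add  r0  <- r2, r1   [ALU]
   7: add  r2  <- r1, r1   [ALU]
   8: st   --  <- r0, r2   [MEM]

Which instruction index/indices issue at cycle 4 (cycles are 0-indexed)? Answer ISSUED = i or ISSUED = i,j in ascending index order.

ISSUED = 6,7

c0: i0+i1 and.ALU sub.ALU  pair
c1: i2 mulh.MUL  no-port MUL/MEM
c2: i3+i4 st.MEM beq.BR  pair
c3: i5 ld.MEM  WAW r0
c4: i6+i7 add.ALU add.ALU  pair
c5: i8 st.MEM  tail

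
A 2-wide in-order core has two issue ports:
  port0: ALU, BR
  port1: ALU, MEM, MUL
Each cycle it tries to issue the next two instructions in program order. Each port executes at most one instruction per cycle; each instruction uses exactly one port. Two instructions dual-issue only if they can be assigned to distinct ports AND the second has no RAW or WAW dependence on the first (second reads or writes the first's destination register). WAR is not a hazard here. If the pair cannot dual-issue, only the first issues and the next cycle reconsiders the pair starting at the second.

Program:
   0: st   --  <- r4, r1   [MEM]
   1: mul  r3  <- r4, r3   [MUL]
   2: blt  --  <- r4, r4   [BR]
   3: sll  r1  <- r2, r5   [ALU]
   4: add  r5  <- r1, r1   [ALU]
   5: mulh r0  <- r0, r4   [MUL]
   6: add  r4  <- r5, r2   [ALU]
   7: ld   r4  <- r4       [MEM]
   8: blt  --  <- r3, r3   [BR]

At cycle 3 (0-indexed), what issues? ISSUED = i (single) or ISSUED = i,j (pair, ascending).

#0 head=0: st i0 no-port MEM/MUL
#1 head=1: mul;blt i1,i2 pair
#2 head=3: sll i3 RAW r1
#3 head=4: add;mulh i4,i5 pair
#4 head=6: add i6 RAW+WAW r4
#5 head=7: ld;blt i7,i8 pair

ISSUED = 4,5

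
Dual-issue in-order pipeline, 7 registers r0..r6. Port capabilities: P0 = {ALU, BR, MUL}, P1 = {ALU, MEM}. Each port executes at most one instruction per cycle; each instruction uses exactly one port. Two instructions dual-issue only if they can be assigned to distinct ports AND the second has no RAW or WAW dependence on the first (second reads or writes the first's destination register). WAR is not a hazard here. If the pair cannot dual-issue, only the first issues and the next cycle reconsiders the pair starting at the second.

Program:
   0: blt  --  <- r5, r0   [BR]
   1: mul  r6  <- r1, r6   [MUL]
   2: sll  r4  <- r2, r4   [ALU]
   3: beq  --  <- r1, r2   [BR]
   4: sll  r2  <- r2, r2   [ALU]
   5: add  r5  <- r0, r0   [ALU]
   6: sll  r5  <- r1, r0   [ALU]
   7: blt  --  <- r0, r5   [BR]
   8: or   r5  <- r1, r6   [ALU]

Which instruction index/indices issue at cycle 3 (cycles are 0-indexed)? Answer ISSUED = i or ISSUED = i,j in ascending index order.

#0 head=0: blt.BR i0 no-port BR/MUL
#1 head=1: mul.MUL sll.ALU i1&i2 2-wide
#2 head=3: beq.BR sll.ALU i3&i4 2-wide
#3 head=5: add.ALU i5 WAW r5
#4 head=6: sll.ALU i6 RAW r5
#5 head=7: blt.BR or.ALU i7&i8 2-wide

ISSUED = 5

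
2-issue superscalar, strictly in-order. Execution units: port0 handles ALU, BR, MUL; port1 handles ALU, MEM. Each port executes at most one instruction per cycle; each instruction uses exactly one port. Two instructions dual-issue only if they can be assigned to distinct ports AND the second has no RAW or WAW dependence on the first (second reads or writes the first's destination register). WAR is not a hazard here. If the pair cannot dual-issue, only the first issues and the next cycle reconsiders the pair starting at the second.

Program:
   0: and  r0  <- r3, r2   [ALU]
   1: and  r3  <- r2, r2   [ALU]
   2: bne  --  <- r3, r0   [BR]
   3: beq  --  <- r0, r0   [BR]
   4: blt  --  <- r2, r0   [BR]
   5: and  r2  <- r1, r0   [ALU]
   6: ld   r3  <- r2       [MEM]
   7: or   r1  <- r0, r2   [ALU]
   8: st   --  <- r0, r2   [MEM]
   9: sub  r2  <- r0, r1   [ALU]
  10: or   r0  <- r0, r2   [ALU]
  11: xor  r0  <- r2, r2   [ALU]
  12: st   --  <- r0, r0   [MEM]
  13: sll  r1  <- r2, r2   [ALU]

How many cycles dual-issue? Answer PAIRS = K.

PAIRS = 5

c0: i0+i1 and.ALU/and.ALU  pair
c1: i2 bne.BR  no-port BR/BR
c2: i3 beq.BR  no-port BR/BR
c3: i4+i5 blt.BR/and.ALU  pair
c4: i6+i7 ld.MEM/or.ALU  pair
c5: i8+i9 st.MEM/sub.ALU  pair
c6: i10 or.ALU  WAW r0
c7: i11 xor.ALU  RAW r0
c8: i12+i13 st.MEM/sll.ALU  pair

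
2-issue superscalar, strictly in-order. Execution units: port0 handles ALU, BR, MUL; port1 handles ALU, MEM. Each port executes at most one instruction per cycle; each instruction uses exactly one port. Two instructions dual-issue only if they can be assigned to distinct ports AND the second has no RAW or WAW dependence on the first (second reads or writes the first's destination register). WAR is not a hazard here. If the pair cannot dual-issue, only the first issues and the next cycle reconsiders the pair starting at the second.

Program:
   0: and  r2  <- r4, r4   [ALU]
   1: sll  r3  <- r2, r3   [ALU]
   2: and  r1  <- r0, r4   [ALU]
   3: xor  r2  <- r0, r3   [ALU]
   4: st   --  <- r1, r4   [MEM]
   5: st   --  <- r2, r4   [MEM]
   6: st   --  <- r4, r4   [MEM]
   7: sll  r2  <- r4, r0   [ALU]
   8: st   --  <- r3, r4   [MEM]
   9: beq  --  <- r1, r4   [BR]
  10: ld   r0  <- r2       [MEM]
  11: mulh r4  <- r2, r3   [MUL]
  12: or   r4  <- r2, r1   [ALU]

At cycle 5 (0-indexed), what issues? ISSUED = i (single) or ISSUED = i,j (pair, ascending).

ISSUED = 8,9

#0 head=0: and.ALU i0 RAW r2
#1 head=1: sll.ALU+and.ALU i1/i2 pair
#2 head=3: xor.ALU+st.MEM i3/i4 pair
#3 head=5: st.MEM i5 no-port MEM/MEM
#4 head=6: st.MEM+sll.ALU i6/i7 pair
#5 head=8: st.MEM+beq.BR i8/i9 pair
#6 head=10: ld.MEM+mulh.MUL i10/i11 pair
#7 head=12: or.ALU i12 tail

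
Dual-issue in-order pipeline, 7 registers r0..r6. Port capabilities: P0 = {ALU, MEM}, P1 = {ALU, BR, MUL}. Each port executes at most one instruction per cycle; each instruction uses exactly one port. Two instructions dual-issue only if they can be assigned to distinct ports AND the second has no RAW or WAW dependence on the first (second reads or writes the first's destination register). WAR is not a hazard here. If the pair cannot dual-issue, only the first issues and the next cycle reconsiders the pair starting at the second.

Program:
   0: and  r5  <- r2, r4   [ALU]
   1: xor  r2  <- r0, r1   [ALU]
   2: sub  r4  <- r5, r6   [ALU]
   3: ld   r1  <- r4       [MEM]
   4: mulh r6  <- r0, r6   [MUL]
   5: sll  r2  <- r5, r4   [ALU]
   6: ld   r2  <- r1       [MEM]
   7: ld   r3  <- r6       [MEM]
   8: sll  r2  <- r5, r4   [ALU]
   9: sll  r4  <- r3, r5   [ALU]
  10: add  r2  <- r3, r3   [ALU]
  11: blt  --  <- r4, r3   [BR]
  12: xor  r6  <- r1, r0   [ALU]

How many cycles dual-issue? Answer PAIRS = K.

PAIRS = 5

0. and xor @i0+i1  | pair
1. sub @i2  | RAW r4
2. ld mulh @i3+i4  | pair
3. sll @i5  | WAW r2
4. ld @i6  | no-port MEM/MEM
5. ld sll @i7+i8  | pair
6. sll add @i9+i10  | pair
7. blt xor @i11+i12  | pair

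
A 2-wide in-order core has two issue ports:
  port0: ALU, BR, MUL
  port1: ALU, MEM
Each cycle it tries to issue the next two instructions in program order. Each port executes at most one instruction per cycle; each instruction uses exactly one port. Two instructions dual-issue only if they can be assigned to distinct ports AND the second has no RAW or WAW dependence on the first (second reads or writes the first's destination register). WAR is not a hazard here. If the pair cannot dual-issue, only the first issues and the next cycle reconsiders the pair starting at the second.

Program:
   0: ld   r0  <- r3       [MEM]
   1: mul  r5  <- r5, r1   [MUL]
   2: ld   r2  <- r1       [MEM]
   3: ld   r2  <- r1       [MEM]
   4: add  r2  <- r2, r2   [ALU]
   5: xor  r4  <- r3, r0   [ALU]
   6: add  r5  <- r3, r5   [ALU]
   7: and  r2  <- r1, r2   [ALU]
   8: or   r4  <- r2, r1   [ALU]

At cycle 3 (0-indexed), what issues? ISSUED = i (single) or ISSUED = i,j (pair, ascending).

  cy0 -> i0+i1 (ld.MEM;mul.MUL) dual
  cy1 -> i2 (ld.MEM) no-port MEM/MEM
  cy2 -> i3 (ld.MEM) RAW+WAW r2
  cy3 -> i4+i5 (add.ALU;xor.ALU) dual
  cy4 -> i6+i7 (add.ALU;and.ALU) dual
  cy5 -> i8 (or.ALU) tail

ISSUED = 4,5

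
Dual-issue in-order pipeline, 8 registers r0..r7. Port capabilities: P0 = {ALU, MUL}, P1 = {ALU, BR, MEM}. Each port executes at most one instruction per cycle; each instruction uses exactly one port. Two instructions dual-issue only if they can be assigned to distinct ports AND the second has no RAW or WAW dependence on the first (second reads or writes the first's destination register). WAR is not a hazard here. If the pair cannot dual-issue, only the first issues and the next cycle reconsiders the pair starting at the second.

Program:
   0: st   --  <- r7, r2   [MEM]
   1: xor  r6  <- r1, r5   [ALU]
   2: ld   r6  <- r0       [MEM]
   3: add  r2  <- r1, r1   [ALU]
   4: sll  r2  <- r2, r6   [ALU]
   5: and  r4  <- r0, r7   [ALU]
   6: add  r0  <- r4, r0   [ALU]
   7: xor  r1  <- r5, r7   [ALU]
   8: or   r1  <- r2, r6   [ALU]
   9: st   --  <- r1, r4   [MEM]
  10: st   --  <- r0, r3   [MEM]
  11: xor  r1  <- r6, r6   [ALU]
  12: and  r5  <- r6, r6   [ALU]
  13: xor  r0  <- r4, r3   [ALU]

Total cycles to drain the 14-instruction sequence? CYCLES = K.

0. st+xor @i0/i1  | 2-wide
1. ld+add @i2/i3  | 2-wide
2. sll+and @i4/i5  | 2-wide
3. add+xor @i6/i7  | 2-wide
4. or @i8  | RAW r1
5. st @i9  | no-port MEM/MEM
6. st+xor @i10/i11  | 2-wide
7. and+xor @i12/i13  | 2-wide

CYCLES = 8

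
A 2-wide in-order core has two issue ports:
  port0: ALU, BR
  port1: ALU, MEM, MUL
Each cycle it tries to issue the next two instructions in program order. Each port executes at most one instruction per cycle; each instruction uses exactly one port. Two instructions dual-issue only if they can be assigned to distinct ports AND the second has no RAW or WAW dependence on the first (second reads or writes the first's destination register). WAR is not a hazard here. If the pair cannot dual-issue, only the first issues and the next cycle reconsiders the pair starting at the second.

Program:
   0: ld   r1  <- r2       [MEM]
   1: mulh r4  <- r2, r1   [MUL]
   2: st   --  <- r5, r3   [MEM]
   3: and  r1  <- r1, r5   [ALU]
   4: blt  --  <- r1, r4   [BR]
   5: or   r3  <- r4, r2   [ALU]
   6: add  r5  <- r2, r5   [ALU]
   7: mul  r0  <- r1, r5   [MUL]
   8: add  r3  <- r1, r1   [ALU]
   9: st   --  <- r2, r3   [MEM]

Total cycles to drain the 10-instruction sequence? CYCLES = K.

CYCLES = 7

  cy0 -> i0 (ld) no-port MEM/MUL
  cy1 -> i1 (mulh) no-port MUL/MEM
  cy2 -> i2&i3 (st;and) dual
  cy3 -> i4&i5 (blt;or) dual
  cy4 -> i6 (add) RAW r5
  cy5 -> i7&i8 (mul;add) dual
  cy6 -> i9 (st) tail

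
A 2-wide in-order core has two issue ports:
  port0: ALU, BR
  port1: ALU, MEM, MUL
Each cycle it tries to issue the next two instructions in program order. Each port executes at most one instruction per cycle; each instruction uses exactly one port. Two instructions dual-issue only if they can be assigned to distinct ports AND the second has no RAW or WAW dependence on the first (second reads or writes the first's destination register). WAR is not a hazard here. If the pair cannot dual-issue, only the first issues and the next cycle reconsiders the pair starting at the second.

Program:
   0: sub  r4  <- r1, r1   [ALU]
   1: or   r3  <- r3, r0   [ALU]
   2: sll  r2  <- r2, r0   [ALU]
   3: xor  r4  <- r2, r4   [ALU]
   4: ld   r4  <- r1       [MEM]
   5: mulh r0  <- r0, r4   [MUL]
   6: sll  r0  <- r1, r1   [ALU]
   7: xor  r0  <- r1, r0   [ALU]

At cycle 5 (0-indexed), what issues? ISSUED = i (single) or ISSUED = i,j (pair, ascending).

[0] i0+i1  sub or  -- dual
[1] i2  sll  -- RAW r2
[2] i3  xor  -- WAW r4
[3] i4  ld  -- no-port MEM/MUL
[4] i5  mulh  -- WAW r0
[5] i6  sll  -- RAW+WAW r0
[6] i7  xor  -- tail

ISSUED = 6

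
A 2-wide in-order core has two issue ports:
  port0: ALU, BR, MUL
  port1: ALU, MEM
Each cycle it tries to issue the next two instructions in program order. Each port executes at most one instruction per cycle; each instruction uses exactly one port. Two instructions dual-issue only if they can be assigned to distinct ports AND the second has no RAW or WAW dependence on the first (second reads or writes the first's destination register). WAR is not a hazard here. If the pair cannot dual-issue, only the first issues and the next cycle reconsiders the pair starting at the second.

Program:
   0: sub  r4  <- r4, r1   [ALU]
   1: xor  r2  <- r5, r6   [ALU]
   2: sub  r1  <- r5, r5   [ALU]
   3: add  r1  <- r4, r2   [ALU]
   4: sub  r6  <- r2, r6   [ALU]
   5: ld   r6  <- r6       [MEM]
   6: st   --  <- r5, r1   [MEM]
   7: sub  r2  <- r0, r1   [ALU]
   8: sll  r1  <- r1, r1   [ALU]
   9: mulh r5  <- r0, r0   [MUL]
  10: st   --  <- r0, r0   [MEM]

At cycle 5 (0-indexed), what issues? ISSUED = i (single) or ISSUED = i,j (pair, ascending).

ISSUED = 8,9

[0] i0&i1  sub.ALU xor.ALU  -- pair
[1] i2  sub.ALU  -- WAW r1
[2] i3&i4  add.ALU sub.ALU  -- pair
[3] i5  ld.MEM  -- no-port MEM/MEM
[4] i6&i7  st.MEM sub.ALU  -- pair
[5] i8&i9  sll.ALU mulh.MUL  -- pair
[6] i10  st.MEM  -- tail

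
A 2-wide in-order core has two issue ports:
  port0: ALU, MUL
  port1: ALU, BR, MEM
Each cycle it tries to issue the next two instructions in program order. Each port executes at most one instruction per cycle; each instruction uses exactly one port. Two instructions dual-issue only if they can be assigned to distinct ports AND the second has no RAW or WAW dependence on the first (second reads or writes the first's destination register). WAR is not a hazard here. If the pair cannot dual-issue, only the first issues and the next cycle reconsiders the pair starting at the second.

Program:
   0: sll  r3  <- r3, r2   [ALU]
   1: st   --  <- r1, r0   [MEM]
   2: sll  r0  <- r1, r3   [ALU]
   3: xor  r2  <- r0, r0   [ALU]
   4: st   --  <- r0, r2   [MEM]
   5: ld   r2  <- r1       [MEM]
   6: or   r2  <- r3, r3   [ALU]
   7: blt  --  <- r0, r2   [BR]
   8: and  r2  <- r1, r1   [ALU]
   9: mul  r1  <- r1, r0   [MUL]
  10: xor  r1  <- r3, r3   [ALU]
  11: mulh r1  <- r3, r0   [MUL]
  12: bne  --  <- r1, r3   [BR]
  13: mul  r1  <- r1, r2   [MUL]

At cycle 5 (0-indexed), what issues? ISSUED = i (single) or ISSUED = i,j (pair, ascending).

#0 head=0: sll.ALU/st.MEM i0&i1 dual
#1 head=2: sll.ALU i2 RAW r0
#2 head=3: xor.ALU i3 RAW r2
#3 head=4: st.MEM i4 no-port MEM/MEM
#4 head=5: ld.MEM i5 WAW r2
#5 head=6: or.ALU i6 RAW r2
#6 head=7: blt.BR/and.ALU i7&i8 dual
#7 head=9: mul.MUL i9 WAW r1
#8 head=10: xor.ALU i10 WAW r1
#9 head=11: mulh.MUL i11 RAW r1
#10 head=12: bne.BR/mul.MUL i12&i13 dual

ISSUED = 6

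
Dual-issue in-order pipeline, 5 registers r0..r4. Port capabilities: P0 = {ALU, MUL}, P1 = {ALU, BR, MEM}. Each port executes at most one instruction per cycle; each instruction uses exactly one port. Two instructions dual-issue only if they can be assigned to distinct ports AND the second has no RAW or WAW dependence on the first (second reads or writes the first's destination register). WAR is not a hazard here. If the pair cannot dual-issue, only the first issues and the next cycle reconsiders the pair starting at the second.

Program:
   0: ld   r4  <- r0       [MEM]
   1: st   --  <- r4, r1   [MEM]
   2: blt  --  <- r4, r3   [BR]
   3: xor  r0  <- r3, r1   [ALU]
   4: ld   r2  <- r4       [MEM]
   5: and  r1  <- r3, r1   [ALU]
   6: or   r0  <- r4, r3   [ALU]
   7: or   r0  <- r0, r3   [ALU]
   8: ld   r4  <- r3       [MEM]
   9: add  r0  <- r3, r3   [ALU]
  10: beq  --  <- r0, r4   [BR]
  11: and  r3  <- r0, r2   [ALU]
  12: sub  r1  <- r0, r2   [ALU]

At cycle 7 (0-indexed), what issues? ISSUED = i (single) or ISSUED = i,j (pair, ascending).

#0 head=0: ld.MEM i0 no-port MEM/MEM
#1 head=1: st.MEM i1 no-port MEM/BR
#2 head=2: blt.BR;xor.ALU i2/i3 pair
#3 head=4: ld.MEM;and.ALU i4/i5 pair
#4 head=6: or.ALU i6 RAW+WAW r0
#5 head=7: or.ALU;ld.MEM i7/i8 pair
#6 head=9: add.ALU i9 RAW r0
#7 head=10: beq.BR;and.ALU i10/i11 pair
#8 head=12: sub.ALU i12 tail

ISSUED = 10,11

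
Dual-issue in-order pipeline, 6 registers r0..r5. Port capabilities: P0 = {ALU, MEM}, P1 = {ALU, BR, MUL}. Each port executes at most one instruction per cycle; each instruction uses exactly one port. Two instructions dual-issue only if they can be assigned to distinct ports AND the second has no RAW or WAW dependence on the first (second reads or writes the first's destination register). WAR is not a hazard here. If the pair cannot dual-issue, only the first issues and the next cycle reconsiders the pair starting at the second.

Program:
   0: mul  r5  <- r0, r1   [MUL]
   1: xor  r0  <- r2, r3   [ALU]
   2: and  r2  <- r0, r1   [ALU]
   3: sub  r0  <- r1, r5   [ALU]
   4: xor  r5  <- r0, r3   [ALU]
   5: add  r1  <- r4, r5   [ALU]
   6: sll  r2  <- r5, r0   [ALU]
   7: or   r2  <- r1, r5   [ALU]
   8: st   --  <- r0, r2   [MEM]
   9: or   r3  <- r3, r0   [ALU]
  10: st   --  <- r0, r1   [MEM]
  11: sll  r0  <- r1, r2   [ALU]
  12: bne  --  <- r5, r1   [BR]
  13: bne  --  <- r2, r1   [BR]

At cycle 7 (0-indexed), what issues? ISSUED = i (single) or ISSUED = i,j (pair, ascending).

ISSUED = 12

#0 head=0: mul.MUL xor.ALU i0+i1 2-wide
#1 head=2: and.ALU sub.ALU i2+i3 2-wide
#2 head=4: xor.ALU i4 RAW r5
#3 head=5: add.ALU sll.ALU i5+i6 2-wide
#4 head=7: or.ALU i7 RAW r2
#5 head=8: st.MEM or.ALU i8+i9 2-wide
#6 head=10: st.MEM sll.ALU i10+i11 2-wide
#7 head=12: bne.BR i12 no-port BR/BR
#8 head=13: bne.BR i13 tail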